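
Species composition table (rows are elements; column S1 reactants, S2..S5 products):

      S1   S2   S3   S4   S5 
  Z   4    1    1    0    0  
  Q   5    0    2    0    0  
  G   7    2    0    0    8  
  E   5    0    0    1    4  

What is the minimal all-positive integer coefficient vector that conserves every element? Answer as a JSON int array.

Coefficients: [2, 3, 5, 6, 1]

Z: 2·4 = 8 | 3·1+5·1+6·0+1·0 = 8
Q: 2·5 = 10 | 3·0+5·2+6·0+1·0 = 10
G: 2·7 = 14 | 3·2+5·0+6·0+1·8 = 14
E: 2·5 = 10 | 3·0+5·0+6·1+1·4 = 10
gcd(2,3,5,6,1) = 1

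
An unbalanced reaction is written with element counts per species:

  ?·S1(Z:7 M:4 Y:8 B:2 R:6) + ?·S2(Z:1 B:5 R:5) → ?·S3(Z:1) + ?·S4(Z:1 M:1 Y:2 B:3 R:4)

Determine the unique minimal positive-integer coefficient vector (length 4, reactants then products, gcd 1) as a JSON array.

Z: 1·7+2·1 = 9 | 5·1+4·1 = 9
M: 1·4+2·0 = 4 | 5·0+4·1 = 4
Y: 1·8+2·0 = 8 | 5·0+4·2 = 8
B: 1·2+2·5 = 12 | 5·0+4·3 = 12
R: 1·6+2·5 = 16 | 5·0+4·4 = 16
gcd(1,2,5,4) = 1

Coefficients: [1, 2, 5, 4]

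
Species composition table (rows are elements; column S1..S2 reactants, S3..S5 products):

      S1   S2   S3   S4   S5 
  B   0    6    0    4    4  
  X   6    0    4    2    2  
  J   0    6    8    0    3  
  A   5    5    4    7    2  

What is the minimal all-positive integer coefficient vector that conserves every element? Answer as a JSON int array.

Coefficients: [5, 6, 3, 5, 4]

B: 5·0+6·6 = 36 | 3·0+5·4+4·4 = 36
X: 5·6+6·0 = 30 | 3·4+5·2+4·2 = 30
J: 5·0+6·6 = 36 | 3·8+5·0+4·3 = 36
A: 5·5+6·5 = 55 | 3·4+5·7+4·2 = 55
gcd(5,6,3,5,4) = 1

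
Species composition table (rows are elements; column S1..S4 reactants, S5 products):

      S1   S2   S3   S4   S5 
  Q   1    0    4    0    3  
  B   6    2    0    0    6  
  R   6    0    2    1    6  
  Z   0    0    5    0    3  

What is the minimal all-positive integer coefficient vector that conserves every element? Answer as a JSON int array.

Coefficients: [3, 6, 3, 6, 5]

Q: 3·1+6·0+3·4+6·0 = 15 | 5·3 = 15
B: 3·6+6·2+3·0+6·0 = 30 | 5·6 = 30
R: 3·6+6·0+3·2+6·1 = 30 | 5·6 = 30
Z: 3·0+6·0+3·5+6·0 = 15 | 5·3 = 15
gcd(3,6,3,6,5) = 1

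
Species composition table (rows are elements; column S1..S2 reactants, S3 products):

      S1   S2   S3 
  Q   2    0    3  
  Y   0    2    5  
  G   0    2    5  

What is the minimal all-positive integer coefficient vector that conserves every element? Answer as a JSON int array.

Q: 3·2+5·0 = 6 | 2·3 = 6
Y: 3·0+5·2 = 10 | 2·5 = 10
G: 3·0+5·2 = 10 | 2·5 = 10
gcd(3,5,2) = 1

Coefficients: [3, 5, 2]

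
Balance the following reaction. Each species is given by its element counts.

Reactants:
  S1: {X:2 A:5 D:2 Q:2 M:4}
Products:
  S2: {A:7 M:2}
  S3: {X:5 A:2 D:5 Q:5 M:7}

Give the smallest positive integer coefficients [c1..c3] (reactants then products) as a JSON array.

X: 5·2 = 10 | 3·0+2·5 = 10
A: 5·5 = 25 | 3·7+2·2 = 25
D: 5·2 = 10 | 3·0+2·5 = 10
Q: 5·2 = 10 | 3·0+2·5 = 10
M: 5·4 = 20 | 3·2+2·7 = 20
gcd(5,3,2) = 1

Coefficients: [5, 3, 2]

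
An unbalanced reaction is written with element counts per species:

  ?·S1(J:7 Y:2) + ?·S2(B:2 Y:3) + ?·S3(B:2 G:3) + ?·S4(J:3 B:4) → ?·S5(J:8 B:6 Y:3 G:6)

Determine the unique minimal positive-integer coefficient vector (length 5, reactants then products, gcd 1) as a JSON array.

J: 3·7+1·0+6·0+1·3 = 24 | 3·8 = 24
B: 3·0+1·2+6·2+1·4 = 18 | 3·6 = 18
Y: 3·2+1·3+6·0+1·0 = 9 | 3·3 = 9
G: 3·0+1·0+6·3+1·0 = 18 | 3·6 = 18
gcd(3,1,6,1,3) = 1

Coefficients: [3, 1, 6, 1, 3]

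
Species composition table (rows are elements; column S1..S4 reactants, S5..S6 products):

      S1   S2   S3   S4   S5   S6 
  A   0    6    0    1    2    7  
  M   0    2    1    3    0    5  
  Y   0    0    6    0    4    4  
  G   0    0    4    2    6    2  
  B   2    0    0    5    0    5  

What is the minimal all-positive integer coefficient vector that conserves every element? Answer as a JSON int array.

A: 5·0+5·6+4·0+2·1 = 32 | 2·2+4·7 = 32
M: 5·0+5·2+4·1+2·3 = 20 | 2·0+4·5 = 20
Y: 5·0+5·0+4·6+2·0 = 24 | 2·4+4·4 = 24
G: 5·0+5·0+4·4+2·2 = 20 | 2·6+4·2 = 20
B: 5·2+5·0+4·0+2·5 = 20 | 2·0+4·5 = 20
gcd(5,5,4,2,2,4) = 1

Coefficients: [5, 5, 4, 2, 2, 4]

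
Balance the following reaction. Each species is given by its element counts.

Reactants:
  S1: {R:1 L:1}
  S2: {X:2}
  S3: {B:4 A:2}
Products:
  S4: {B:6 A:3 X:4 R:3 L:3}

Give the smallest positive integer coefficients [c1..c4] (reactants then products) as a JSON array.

Coefficients: [6, 4, 3, 2]

B: 6·0+4·0+3·4 = 12 | 2·6 = 12
A: 6·0+4·0+3·2 = 6 | 2·3 = 6
X: 6·0+4·2+3·0 = 8 | 2·4 = 8
R: 6·1+4·0+3·0 = 6 | 2·3 = 6
L: 6·1+4·0+3·0 = 6 | 2·3 = 6
gcd(6,4,3,2) = 1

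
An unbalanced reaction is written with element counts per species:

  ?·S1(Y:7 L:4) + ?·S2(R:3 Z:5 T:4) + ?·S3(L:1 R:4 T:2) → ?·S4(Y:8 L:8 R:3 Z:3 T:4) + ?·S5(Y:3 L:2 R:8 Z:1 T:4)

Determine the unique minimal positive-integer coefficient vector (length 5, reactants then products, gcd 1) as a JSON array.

Y: 2·7+1·0+4·0 = 14 | 1·8+2·3 = 14
L: 2·4+1·0+4·1 = 12 | 1·8+2·2 = 12
R: 2·0+1·3+4·4 = 19 | 1·3+2·8 = 19
Z: 2·0+1·5+4·0 = 5 | 1·3+2·1 = 5
T: 2·0+1·4+4·2 = 12 | 1·4+2·4 = 12
gcd(2,1,4,1,2) = 1

Coefficients: [2, 1, 4, 1, 2]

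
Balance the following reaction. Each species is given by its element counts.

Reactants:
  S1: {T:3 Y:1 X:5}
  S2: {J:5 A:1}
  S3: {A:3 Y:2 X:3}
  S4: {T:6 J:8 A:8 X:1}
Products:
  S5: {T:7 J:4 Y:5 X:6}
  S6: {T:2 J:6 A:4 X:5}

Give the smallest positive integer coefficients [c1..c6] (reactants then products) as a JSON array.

Coefficients: [6, 6, 2, 1, 2, 5]

T: 6·3+6·0+2·0+1·6 = 24 | 2·7+5·2 = 24
J: 6·0+6·5+2·0+1·8 = 38 | 2·4+5·6 = 38
A: 6·0+6·1+2·3+1·8 = 20 | 2·0+5·4 = 20
Y: 6·1+6·0+2·2+1·0 = 10 | 2·5+5·0 = 10
X: 6·5+6·0+2·3+1·1 = 37 | 2·6+5·5 = 37
gcd(6,6,2,1,2,5) = 1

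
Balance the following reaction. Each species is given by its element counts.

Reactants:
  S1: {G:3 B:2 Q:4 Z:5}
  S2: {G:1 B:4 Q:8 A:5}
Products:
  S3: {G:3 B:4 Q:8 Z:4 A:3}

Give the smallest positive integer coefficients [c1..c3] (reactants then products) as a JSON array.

G: 4·3+3·1 = 15 | 5·3 = 15
B: 4·2+3·4 = 20 | 5·4 = 20
Q: 4·4+3·8 = 40 | 5·8 = 40
Z: 4·5+3·0 = 20 | 5·4 = 20
A: 4·0+3·5 = 15 | 5·3 = 15
gcd(4,3,5) = 1

Coefficients: [4, 3, 5]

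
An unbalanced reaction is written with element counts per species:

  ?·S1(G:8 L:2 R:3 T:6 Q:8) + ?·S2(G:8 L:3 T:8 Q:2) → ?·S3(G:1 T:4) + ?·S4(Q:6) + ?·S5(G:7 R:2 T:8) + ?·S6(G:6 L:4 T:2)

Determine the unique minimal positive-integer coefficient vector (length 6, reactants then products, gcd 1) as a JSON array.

G: 2·8+4·8 = 48 | 3·1+4·0+3·7+4·6 = 48
L: 2·2+4·3 = 16 | 3·0+4·0+3·0+4·4 = 16
R: 2·3+4·0 = 6 | 3·0+4·0+3·2+4·0 = 6
T: 2·6+4·8 = 44 | 3·4+4·0+3·8+4·2 = 44
Q: 2·8+4·2 = 24 | 3·0+4·6+3·0+4·0 = 24
gcd(2,4,3,4,3,4) = 1

Coefficients: [2, 4, 3, 4, 3, 4]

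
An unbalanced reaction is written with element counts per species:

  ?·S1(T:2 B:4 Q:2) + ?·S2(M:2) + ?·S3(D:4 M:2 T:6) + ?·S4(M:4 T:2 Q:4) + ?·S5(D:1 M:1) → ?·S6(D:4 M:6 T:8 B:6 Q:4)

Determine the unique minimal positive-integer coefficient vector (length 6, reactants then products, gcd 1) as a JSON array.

Coefficients: [6, 5, 3, 1, 4, 4]

D: 6·0+5·0+3·4+1·0+4·1 = 16 | 4·4 = 16
M: 6·0+5·2+3·2+1·4+4·1 = 24 | 4·6 = 24
T: 6·2+5·0+3·6+1·2+4·0 = 32 | 4·8 = 32
B: 6·4+5·0+3·0+1·0+4·0 = 24 | 4·6 = 24
Q: 6·2+5·0+3·0+1·4+4·0 = 16 | 4·4 = 16
gcd(6,5,3,1,4,4) = 1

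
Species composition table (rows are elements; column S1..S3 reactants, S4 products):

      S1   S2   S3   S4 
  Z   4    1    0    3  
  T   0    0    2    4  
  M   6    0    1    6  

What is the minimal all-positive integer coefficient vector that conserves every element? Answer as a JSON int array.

Z: 2·4+1·1+6·0 = 9 | 3·3 = 9
T: 2·0+1·0+6·2 = 12 | 3·4 = 12
M: 2·6+1·0+6·1 = 18 | 3·6 = 18
gcd(2,1,6,3) = 1

Coefficients: [2, 1, 6, 3]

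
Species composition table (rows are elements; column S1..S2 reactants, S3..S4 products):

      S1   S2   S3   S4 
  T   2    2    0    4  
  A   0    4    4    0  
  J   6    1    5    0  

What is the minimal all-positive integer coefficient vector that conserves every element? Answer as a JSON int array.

T: 4·2+6·2 = 20 | 6·0+5·4 = 20
A: 4·0+6·4 = 24 | 6·4+5·0 = 24
J: 4·6+6·1 = 30 | 6·5+5·0 = 30
gcd(4,6,6,5) = 1

Coefficients: [4, 6, 6, 5]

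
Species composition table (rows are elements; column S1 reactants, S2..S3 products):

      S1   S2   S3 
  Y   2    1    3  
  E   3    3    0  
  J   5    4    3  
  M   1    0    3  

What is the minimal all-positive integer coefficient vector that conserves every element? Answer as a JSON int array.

Y: 3·2 = 6 | 3·1+1·3 = 6
E: 3·3 = 9 | 3·3+1·0 = 9
J: 3·5 = 15 | 3·4+1·3 = 15
M: 3·1 = 3 | 3·0+1·3 = 3
gcd(3,3,1) = 1

Coefficients: [3, 3, 1]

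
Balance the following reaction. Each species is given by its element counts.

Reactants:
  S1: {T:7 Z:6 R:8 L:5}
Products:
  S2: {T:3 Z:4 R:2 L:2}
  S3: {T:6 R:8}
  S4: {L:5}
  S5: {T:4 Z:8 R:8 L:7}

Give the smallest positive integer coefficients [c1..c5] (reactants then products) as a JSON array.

T: 4·7 = 28 | 4·3+2·6+1·0+1·4 = 28
Z: 4·6 = 24 | 4·4+2·0+1·0+1·8 = 24
R: 4·8 = 32 | 4·2+2·8+1·0+1·8 = 32
L: 4·5 = 20 | 4·2+2·0+1·5+1·7 = 20
gcd(4,4,2,1,1) = 1

Coefficients: [4, 4, 2, 1, 1]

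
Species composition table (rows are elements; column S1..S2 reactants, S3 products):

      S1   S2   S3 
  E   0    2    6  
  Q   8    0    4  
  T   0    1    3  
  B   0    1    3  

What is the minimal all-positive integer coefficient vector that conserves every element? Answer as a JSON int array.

Coefficients: [1, 6, 2]

E: 1·0+6·2 = 12 | 2·6 = 12
Q: 1·8+6·0 = 8 | 2·4 = 8
T: 1·0+6·1 = 6 | 2·3 = 6
B: 1·0+6·1 = 6 | 2·3 = 6
gcd(1,6,2) = 1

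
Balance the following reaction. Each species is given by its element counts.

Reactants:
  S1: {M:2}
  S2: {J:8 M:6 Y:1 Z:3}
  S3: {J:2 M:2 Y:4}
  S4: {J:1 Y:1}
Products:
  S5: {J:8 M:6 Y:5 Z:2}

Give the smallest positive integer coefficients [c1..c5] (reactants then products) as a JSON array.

Coefficients: [1, 4, 5, 6, 6]

J: 1·0+4·8+5·2+6·1 = 48 | 6·8 = 48
M: 1·2+4·6+5·2+6·0 = 36 | 6·6 = 36
Y: 1·0+4·1+5·4+6·1 = 30 | 6·5 = 30
Z: 1·0+4·3+5·0+6·0 = 12 | 6·2 = 12
gcd(1,4,5,6,6) = 1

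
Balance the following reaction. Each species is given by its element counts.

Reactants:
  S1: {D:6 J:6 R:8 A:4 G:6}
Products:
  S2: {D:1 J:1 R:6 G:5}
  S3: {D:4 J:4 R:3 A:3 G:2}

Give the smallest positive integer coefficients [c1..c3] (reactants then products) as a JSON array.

Coefficients: [3, 2, 4]

D: 3·6 = 18 | 2·1+4·4 = 18
J: 3·6 = 18 | 2·1+4·4 = 18
R: 3·8 = 24 | 2·6+4·3 = 24
A: 3·4 = 12 | 2·0+4·3 = 12
G: 3·6 = 18 | 2·5+4·2 = 18
gcd(3,2,4) = 1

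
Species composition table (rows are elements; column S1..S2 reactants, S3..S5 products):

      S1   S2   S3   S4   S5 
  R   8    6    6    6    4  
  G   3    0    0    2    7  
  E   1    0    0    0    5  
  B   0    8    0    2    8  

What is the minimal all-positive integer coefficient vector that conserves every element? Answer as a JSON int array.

R: 5·8+2·6 = 52 | 4·6+4·6+1·4 = 52
G: 5·3+2·0 = 15 | 4·0+4·2+1·7 = 15
E: 5·1+2·0 = 5 | 4·0+4·0+1·5 = 5
B: 5·0+2·8 = 16 | 4·0+4·2+1·8 = 16
gcd(5,2,4,4,1) = 1

Coefficients: [5, 2, 4, 4, 1]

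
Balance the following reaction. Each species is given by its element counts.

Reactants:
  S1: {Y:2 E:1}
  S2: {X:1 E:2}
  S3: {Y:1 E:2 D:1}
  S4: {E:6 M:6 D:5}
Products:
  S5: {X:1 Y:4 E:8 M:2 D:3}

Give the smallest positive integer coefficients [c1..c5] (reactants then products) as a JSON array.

X: 4·0+3·1+4·0+1·0 = 3 | 3·1 = 3
Y: 4·2+3·0+4·1+1·0 = 12 | 3·4 = 12
E: 4·1+3·2+4·2+1·6 = 24 | 3·8 = 24
M: 4·0+3·0+4·0+1·6 = 6 | 3·2 = 6
D: 4·0+3·0+4·1+1·5 = 9 | 3·3 = 9
gcd(4,3,4,1,3) = 1

Coefficients: [4, 3, 4, 1, 3]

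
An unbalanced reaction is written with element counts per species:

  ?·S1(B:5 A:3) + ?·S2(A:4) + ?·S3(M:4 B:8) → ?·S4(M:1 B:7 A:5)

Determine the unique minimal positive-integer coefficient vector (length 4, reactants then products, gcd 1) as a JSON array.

M: 4·0+2·0+1·4 = 4 | 4·1 = 4
B: 4·5+2·0+1·8 = 28 | 4·7 = 28
A: 4·3+2·4+1·0 = 20 | 4·5 = 20
gcd(4,2,1,4) = 1

Coefficients: [4, 2, 1, 4]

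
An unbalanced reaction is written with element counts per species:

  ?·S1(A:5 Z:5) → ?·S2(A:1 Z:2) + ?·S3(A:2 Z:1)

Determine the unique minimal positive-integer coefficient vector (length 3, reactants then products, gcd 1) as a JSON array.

A: 3·5 = 15 | 5·1+5·2 = 15
Z: 3·5 = 15 | 5·2+5·1 = 15
gcd(3,5,5) = 1

Coefficients: [3, 5, 5]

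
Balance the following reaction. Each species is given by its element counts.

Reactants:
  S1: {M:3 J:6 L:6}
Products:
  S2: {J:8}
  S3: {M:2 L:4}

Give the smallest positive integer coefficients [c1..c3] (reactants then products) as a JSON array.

M: 4·3 = 12 | 3·0+6·2 = 12
J: 4·6 = 24 | 3·8+6·0 = 24
L: 4·6 = 24 | 3·0+6·4 = 24
gcd(4,3,6) = 1

Coefficients: [4, 3, 6]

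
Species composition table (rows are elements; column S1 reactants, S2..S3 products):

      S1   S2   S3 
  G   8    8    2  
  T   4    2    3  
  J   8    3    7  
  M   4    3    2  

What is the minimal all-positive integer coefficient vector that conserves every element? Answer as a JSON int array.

Coefficients: [5, 4, 4]

G: 5·8 = 40 | 4·8+4·2 = 40
T: 5·4 = 20 | 4·2+4·3 = 20
J: 5·8 = 40 | 4·3+4·7 = 40
M: 5·4 = 20 | 4·3+4·2 = 20
gcd(5,4,4) = 1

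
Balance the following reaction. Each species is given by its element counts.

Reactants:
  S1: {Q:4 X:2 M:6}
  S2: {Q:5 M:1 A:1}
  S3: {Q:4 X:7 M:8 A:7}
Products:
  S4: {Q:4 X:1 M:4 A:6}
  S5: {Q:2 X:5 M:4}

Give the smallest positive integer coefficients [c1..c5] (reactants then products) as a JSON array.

Coefficients: [1, 2, 4, 5, 5]

Q: 1·4+2·5+4·4 = 30 | 5·4+5·2 = 30
X: 1·2+2·0+4·7 = 30 | 5·1+5·5 = 30
M: 1·6+2·1+4·8 = 40 | 5·4+5·4 = 40
A: 1·0+2·1+4·7 = 30 | 5·6+5·0 = 30
gcd(1,2,4,5,5) = 1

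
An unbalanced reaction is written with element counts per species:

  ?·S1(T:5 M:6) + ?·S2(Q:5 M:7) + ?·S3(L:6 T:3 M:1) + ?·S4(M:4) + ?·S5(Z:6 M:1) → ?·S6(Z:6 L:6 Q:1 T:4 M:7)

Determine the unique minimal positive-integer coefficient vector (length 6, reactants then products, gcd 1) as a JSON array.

Z: 1·0+1·0+5·0+3·0+5·6 = 30 | 5·6 = 30
L: 1·0+1·0+5·6+3·0+5·0 = 30 | 5·6 = 30
Q: 1·0+1·5+5·0+3·0+5·0 = 5 | 5·1 = 5
T: 1·5+1·0+5·3+3·0+5·0 = 20 | 5·4 = 20
M: 1·6+1·7+5·1+3·4+5·1 = 35 | 5·7 = 35
gcd(1,1,5,3,5,5) = 1

Coefficients: [1, 1, 5, 3, 5, 5]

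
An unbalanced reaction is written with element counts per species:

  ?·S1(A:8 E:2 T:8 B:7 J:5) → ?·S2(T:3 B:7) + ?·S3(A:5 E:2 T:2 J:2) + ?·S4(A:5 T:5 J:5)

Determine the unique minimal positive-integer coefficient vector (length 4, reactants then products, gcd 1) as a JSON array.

A: 5·8 = 40 | 5·0+5·5+3·5 = 40
E: 5·2 = 10 | 5·0+5·2+3·0 = 10
T: 5·8 = 40 | 5·3+5·2+3·5 = 40
B: 5·7 = 35 | 5·7+5·0+3·0 = 35
J: 5·5 = 25 | 5·0+5·2+3·5 = 25
gcd(5,5,5,3) = 1

Coefficients: [5, 5, 5, 3]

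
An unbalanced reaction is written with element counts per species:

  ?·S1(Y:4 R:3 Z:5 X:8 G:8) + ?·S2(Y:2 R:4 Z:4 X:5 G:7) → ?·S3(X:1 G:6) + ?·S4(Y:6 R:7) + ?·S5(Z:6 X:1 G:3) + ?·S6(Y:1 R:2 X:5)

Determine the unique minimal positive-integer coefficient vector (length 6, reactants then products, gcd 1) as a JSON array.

Y: 2·4+5·2 = 18 | 6·0+2·6+5·0+6·1 = 18
R: 2·3+5·4 = 26 | 6·0+2·7+5·0+6·2 = 26
Z: 2·5+5·4 = 30 | 6·0+2·0+5·6+6·0 = 30
X: 2·8+5·5 = 41 | 6·1+2·0+5·1+6·5 = 41
G: 2·8+5·7 = 51 | 6·6+2·0+5·3+6·0 = 51
gcd(2,5,6,2,5,6) = 1

Coefficients: [2, 5, 6, 2, 5, 6]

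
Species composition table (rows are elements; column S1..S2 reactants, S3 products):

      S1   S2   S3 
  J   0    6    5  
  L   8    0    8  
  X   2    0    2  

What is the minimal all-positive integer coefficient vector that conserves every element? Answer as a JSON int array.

Coefficients: [6, 5, 6]

J: 6·0+5·6 = 30 | 6·5 = 30
L: 6·8+5·0 = 48 | 6·8 = 48
X: 6·2+5·0 = 12 | 6·2 = 12
gcd(6,5,6) = 1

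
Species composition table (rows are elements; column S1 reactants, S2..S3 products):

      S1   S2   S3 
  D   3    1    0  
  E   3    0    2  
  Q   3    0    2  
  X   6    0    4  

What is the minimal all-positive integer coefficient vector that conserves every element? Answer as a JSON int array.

D: 2·3 = 6 | 6·1+3·0 = 6
E: 2·3 = 6 | 6·0+3·2 = 6
Q: 2·3 = 6 | 6·0+3·2 = 6
X: 2·6 = 12 | 6·0+3·4 = 12
gcd(2,6,3) = 1

Coefficients: [2, 6, 3]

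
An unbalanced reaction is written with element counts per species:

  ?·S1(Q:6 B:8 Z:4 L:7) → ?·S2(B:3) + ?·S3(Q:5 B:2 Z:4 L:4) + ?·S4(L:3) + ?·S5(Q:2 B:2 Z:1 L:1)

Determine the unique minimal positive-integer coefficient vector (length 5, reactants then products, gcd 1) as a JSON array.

Coefficients: [3, 4, 2, 3, 4]

Q: 3·6 = 18 | 4·0+2·5+3·0+4·2 = 18
B: 3·8 = 24 | 4·3+2·2+3·0+4·2 = 24
Z: 3·4 = 12 | 4·0+2·4+3·0+4·1 = 12
L: 3·7 = 21 | 4·0+2·4+3·3+4·1 = 21
gcd(3,4,2,3,4) = 1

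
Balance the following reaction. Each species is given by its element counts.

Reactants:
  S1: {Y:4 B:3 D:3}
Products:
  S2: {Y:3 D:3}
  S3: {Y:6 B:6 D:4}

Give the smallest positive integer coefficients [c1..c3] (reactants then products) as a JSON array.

Y: 6·4 = 24 | 2·3+3·6 = 24
B: 6·3 = 18 | 2·0+3·6 = 18
D: 6·3 = 18 | 2·3+3·4 = 18
gcd(6,2,3) = 1

Coefficients: [6, 2, 3]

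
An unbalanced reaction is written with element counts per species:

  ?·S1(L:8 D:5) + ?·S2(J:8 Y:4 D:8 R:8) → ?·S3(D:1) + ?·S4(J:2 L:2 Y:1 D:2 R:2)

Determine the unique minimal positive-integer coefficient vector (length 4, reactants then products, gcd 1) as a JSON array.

J: 1·0+1·8 = 8 | 5·0+4·2 = 8
L: 1·8+1·0 = 8 | 5·0+4·2 = 8
Y: 1·0+1·4 = 4 | 5·0+4·1 = 4
D: 1·5+1·8 = 13 | 5·1+4·2 = 13
R: 1·0+1·8 = 8 | 5·0+4·2 = 8
gcd(1,1,5,4) = 1

Coefficients: [1, 1, 5, 4]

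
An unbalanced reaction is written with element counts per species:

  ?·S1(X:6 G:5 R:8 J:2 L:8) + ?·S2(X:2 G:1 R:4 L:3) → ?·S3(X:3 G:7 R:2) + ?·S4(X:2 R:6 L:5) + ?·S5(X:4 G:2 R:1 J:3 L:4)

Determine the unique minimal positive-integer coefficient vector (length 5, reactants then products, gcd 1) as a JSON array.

Coefficients: [3, 3, 2, 5, 2]

X: 3·6+3·2 = 24 | 2·3+5·2+2·4 = 24
G: 3·5+3·1 = 18 | 2·7+5·0+2·2 = 18
R: 3·8+3·4 = 36 | 2·2+5·6+2·1 = 36
J: 3·2+3·0 = 6 | 2·0+5·0+2·3 = 6
L: 3·8+3·3 = 33 | 2·0+5·5+2·4 = 33
gcd(3,3,2,5,2) = 1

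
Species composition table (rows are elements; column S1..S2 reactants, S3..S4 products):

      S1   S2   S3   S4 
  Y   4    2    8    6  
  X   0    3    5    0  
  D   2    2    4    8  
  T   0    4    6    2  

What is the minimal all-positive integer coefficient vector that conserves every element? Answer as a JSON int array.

Y: 5·4+5·2 = 30 | 3·8+1·6 = 30
X: 5·0+5·3 = 15 | 3·5+1·0 = 15
D: 5·2+5·2 = 20 | 3·4+1·8 = 20
T: 5·0+5·4 = 20 | 3·6+1·2 = 20
gcd(5,5,3,1) = 1

Coefficients: [5, 5, 3, 1]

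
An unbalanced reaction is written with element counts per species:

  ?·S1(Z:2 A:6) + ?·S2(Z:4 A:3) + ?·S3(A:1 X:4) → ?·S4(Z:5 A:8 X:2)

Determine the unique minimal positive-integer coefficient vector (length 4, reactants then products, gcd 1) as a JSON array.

Coefficients: [5, 5, 3, 6]

Z: 5·2+5·4+3·0 = 30 | 6·5 = 30
A: 5·6+5·3+3·1 = 48 | 6·8 = 48
X: 5·0+5·0+3·4 = 12 | 6·2 = 12
gcd(5,5,3,6) = 1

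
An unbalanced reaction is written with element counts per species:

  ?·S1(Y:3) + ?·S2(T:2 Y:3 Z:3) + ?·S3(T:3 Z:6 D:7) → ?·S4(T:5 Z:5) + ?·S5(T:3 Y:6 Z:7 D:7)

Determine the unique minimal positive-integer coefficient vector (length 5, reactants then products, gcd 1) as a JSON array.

T: 5·0+5·2+5·3 = 25 | 2·5+5·3 = 25
Y: 5·3+5·3+5·0 = 30 | 2·0+5·6 = 30
Z: 5·0+5·3+5·6 = 45 | 2·5+5·7 = 45
D: 5·0+5·0+5·7 = 35 | 2·0+5·7 = 35
gcd(5,5,5,2,5) = 1

Coefficients: [5, 5, 5, 2, 5]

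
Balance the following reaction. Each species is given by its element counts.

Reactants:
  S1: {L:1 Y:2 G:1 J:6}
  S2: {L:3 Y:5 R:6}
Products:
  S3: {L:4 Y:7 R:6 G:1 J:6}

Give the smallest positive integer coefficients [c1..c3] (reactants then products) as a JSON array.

L: 1·1+1·3 = 4 | 1·4 = 4
Y: 1·2+1·5 = 7 | 1·7 = 7
R: 1·0+1·6 = 6 | 1·6 = 6
G: 1·1+1·0 = 1 | 1·1 = 1
J: 1·6+1·0 = 6 | 1·6 = 6
gcd(1,1,1) = 1

Coefficients: [1, 1, 1]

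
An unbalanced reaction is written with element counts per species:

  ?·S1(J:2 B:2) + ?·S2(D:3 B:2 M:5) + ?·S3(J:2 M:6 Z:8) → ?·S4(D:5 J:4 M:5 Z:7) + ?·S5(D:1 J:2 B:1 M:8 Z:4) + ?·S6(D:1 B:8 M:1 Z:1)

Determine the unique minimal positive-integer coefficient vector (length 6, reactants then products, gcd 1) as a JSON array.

D: 5·0+6·3+5·0 = 18 | 2·5+6·1+2·1 = 18
J: 5·2+6·0+5·2 = 20 | 2·4+6·2+2·0 = 20
B: 5·2+6·2+5·0 = 22 | 2·0+6·1+2·8 = 22
M: 5·0+6·5+5·6 = 60 | 2·5+6·8+2·1 = 60
Z: 5·0+6·0+5·8 = 40 | 2·7+6·4+2·1 = 40
gcd(5,6,5,2,6,2) = 1

Coefficients: [5, 6, 5, 2, 6, 2]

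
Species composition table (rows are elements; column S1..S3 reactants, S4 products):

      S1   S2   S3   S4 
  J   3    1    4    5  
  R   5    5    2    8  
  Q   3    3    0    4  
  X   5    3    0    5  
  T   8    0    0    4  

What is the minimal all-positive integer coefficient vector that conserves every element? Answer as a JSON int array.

J: 3·3+5·1+4·4 = 30 | 6·5 = 30
R: 3·5+5·5+4·2 = 48 | 6·8 = 48
Q: 3·3+5·3+4·0 = 24 | 6·4 = 24
X: 3·5+5·3+4·0 = 30 | 6·5 = 30
T: 3·8+5·0+4·0 = 24 | 6·4 = 24
gcd(3,5,4,6) = 1

Coefficients: [3, 5, 4, 6]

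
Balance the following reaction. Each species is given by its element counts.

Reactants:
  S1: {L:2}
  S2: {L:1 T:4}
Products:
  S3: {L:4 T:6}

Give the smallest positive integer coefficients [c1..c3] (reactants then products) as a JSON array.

L: 5·2+6·1 = 16 | 4·4 = 16
T: 5·0+6·4 = 24 | 4·6 = 24
gcd(5,6,4) = 1

Coefficients: [5, 6, 4]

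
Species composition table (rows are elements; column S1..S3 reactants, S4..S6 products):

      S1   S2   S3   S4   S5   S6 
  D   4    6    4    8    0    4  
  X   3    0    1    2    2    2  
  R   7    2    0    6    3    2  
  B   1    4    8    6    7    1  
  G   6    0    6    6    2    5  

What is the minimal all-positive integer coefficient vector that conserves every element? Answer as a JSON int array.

Coefficients: [5, 4, 3, 6, 1, 2]

D: 5·4+4·6+3·4 = 56 | 6·8+1·0+2·4 = 56
X: 5·3+4·0+3·1 = 18 | 6·2+1·2+2·2 = 18
R: 5·7+4·2+3·0 = 43 | 6·6+1·3+2·2 = 43
B: 5·1+4·4+3·8 = 45 | 6·6+1·7+2·1 = 45
G: 5·6+4·0+3·6 = 48 | 6·6+1·2+2·5 = 48
gcd(5,4,3,6,1,2) = 1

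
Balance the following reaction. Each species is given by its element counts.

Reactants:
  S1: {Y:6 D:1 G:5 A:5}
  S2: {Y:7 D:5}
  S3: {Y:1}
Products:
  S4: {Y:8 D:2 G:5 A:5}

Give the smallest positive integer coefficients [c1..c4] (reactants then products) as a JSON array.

Coefficients: [5, 1, 3, 5]

Y: 5·6+1·7+3·1 = 40 | 5·8 = 40
D: 5·1+1·5+3·0 = 10 | 5·2 = 10
G: 5·5+1·0+3·0 = 25 | 5·5 = 25
A: 5·5+1·0+3·0 = 25 | 5·5 = 25
gcd(5,1,3,5) = 1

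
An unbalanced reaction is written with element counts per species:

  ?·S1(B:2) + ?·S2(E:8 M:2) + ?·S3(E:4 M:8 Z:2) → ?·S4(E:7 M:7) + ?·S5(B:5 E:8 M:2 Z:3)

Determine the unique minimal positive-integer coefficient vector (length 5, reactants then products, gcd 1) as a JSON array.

B: 5·2+4·0+3·0 = 10 | 4·0+2·5 = 10
E: 5·0+4·8+3·4 = 44 | 4·7+2·8 = 44
M: 5·0+4·2+3·8 = 32 | 4·7+2·2 = 32
Z: 5·0+4·0+3·2 = 6 | 4·0+2·3 = 6
gcd(5,4,3,4,2) = 1

Coefficients: [5, 4, 3, 4, 2]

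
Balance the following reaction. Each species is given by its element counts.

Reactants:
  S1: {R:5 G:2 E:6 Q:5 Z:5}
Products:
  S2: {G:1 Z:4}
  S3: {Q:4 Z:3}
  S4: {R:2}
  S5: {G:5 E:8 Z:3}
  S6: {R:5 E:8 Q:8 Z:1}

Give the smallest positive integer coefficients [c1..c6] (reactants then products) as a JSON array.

Coefficients: [4, 3, 1, 5, 1, 2]

R: 4·5 = 20 | 3·0+1·0+5·2+1·0+2·5 = 20
G: 4·2 = 8 | 3·1+1·0+5·0+1·5+2·0 = 8
E: 4·6 = 24 | 3·0+1·0+5·0+1·8+2·8 = 24
Q: 4·5 = 20 | 3·0+1·4+5·0+1·0+2·8 = 20
Z: 4·5 = 20 | 3·4+1·3+5·0+1·3+2·1 = 20
gcd(4,3,1,5,1,2) = 1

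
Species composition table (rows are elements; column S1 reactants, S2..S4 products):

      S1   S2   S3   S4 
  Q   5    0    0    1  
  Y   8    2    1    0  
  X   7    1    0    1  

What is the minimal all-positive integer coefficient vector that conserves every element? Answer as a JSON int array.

Coefficients: [1, 2, 4, 5]

Q: 1·5 = 5 | 2·0+4·0+5·1 = 5
Y: 1·8 = 8 | 2·2+4·1+5·0 = 8
X: 1·7 = 7 | 2·1+4·0+5·1 = 7
gcd(1,2,4,5) = 1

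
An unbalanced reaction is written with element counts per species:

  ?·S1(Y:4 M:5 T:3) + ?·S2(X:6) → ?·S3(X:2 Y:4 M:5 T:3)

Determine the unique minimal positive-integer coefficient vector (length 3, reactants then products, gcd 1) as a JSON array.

Coefficients: [3, 1, 3]

X: 3·0+1·6 = 6 | 3·2 = 6
Y: 3·4+1·0 = 12 | 3·4 = 12
M: 3·5+1·0 = 15 | 3·5 = 15
T: 3·3+1·0 = 9 | 3·3 = 9
gcd(3,1,3) = 1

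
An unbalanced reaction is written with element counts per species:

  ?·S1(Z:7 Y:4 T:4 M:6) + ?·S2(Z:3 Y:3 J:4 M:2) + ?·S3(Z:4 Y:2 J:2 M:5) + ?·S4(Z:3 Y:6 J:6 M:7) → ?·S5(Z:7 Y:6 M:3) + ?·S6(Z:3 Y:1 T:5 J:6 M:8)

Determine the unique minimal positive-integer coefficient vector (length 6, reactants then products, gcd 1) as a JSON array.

Z: 5·7+4·3+1·4+1·3 = 54 | 6·7+4·3 = 54
Y: 5·4+4·3+1·2+1·6 = 40 | 6·6+4·1 = 40
T: 5·4+4·0+1·0+1·0 = 20 | 6·0+4·5 = 20
J: 5·0+4·4+1·2+1·6 = 24 | 6·0+4·6 = 24
M: 5·6+4·2+1·5+1·7 = 50 | 6·3+4·8 = 50
gcd(5,4,1,1,6,4) = 1

Coefficients: [5, 4, 1, 1, 6, 4]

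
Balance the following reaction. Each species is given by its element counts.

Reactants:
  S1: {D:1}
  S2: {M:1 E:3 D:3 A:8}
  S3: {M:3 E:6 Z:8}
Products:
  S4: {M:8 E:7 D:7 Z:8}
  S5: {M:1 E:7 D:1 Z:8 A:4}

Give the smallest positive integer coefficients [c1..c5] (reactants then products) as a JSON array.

M: 6·0+1·1+3·3 = 10 | 1·8+2·1 = 10
E: 6·0+1·3+3·6 = 21 | 1·7+2·7 = 21
D: 6·1+1·3+3·0 = 9 | 1·7+2·1 = 9
Z: 6·0+1·0+3·8 = 24 | 1·8+2·8 = 24
A: 6·0+1·8+3·0 = 8 | 1·0+2·4 = 8
gcd(6,1,3,1,2) = 1

Coefficients: [6, 1, 3, 1, 2]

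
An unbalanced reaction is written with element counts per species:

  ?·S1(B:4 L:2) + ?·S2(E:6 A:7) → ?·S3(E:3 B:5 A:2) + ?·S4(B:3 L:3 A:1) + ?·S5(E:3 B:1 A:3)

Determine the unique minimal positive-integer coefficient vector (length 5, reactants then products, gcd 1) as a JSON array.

E: 3·0+1·6 = 6 | 1·3+2·0+1·3 = 6
B: 3·4+1·0 = 12 | 1·5+2·3+1·1 = 12
L: 3·2+1·0 = 6 | 1·0+2·3+1·0 = 6
A: 3·0+1·7 = 7 | 1·2+2·1+1·3 = 7
gcd(3,1,1,2,1) = 1

Coefficients: [3, 1, 1, 2, 1]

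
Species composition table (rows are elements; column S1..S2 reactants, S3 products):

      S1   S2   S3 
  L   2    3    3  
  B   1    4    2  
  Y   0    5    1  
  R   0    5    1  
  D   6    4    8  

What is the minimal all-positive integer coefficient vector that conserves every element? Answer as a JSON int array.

L: 6·2+1·3 = 15 | 5·3 = 15
B: 6·1+1·4 = 10 | 5·2 = 10
Y: 6·0+1·5 = 5 | 5·1 = 5
R: 6·0+1·5 = 5 | 5·1 = 5
D: 6·6+1·4 = 40 | 5·8 = 40
gcd(6,1,5) = 1

Coefficients: [6, 1, 5]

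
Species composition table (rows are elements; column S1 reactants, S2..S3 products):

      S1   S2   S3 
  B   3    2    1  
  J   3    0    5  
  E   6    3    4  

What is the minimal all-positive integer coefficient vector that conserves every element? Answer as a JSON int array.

Coefficients: [5, 6, 3]

B: 5·3 = 15 | 6·2+3·1 = 15
J: 5·3 = 15 | 6·0+3·5 = 15
E: 5·6 = 30 | 6·3+3·4 = 30
gcd(5,6,3) = 1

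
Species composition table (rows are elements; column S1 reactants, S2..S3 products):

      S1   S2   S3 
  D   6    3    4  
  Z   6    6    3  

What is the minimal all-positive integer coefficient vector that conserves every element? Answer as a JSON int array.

Coefficients: [5, 2, 6]

D: 5·6 = 30 | 2·3+6·4 = 30
Z: 5·6 = 30 | 2·6+6·3 = 30
gcd(5,2,6) = 1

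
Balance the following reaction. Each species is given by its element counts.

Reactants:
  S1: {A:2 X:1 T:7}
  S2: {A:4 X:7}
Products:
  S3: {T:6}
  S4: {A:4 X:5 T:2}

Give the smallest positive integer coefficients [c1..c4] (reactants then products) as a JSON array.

Coefficients: [4, 3, 3, 5]

A: 4·2+3·4 = 20 | 3·0+5·4 = 20
X: 4·1+3·7 = 25 | 3·0+5·5 = 25
T: 4·7+3·0 = 28 | 3·6+5·2 = 28
gcd(4,3,3,5) = 1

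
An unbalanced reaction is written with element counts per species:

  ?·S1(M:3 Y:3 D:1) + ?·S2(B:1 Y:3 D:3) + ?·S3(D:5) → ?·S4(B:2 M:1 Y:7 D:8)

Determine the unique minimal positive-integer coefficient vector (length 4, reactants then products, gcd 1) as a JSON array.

B: 1·0+6·1+1·0 = 6 | 3·2 = 6
M: 1·3+6·0+1·0 = 3 | 3·1 = 3
Y: 1·3+6·3+1·0 = 21 | 3·7 = 21
D: 1·1+6·3+1·5 = 24 | 3·8 = 24
gcd(1,6,1,3) = 1

Coefficients: [1, 6, 1, 3]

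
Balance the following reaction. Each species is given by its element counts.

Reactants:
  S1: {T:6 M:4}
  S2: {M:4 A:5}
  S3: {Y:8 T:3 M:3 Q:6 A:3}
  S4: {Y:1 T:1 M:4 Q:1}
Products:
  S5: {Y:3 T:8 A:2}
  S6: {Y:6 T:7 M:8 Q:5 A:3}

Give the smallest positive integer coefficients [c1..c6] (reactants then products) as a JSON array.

Y: 5·0+1·0+4·8+1·1 = 33 | 1·3+5·6 = 33
T: 5·6+1·0+4·3+1·1 = 43 | 1·8+5·7 = 43
M: 5·4+1·4+4·3+1·4 = 40 | 1·0+5·8 = 40
Q: 5·0+1·0+4·6+1·1 = 25 | 1·0+5·5 = 25
A: 5·0+1·5+4·3+1·0 = 17 | 1·2+5·3 = 17
gcd(5,1,4,1,1,5) = 1

Coefficients: [5, 1, 4, 1, 1, 5]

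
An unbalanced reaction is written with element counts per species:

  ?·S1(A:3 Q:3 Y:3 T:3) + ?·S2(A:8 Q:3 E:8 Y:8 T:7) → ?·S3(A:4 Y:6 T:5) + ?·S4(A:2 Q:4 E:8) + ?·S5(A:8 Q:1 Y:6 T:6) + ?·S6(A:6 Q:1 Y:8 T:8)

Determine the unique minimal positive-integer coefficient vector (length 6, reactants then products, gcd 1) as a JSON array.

A: 2·3+4·8 = 38 | 4·4+4·2+1·8+1·6 = 38
Q: 2·3+4·3 = 18 | 4·0+4·4+1·1+1·1 = 18
E: 2·0+4·8 = 32 | 4·0+4·8+1·0+1·0 = 32
Y: 2·3+4·8 = 38 | 4·6+4·0+1·6+1·8 = 38
T: 2·3+4·7 = 34 | 4·5+4·0+1·6+1·8 = 34
gcd(2,4,4,4,1,1) = 1

Coefficients: [2, 4, 4, 4, 1, 1]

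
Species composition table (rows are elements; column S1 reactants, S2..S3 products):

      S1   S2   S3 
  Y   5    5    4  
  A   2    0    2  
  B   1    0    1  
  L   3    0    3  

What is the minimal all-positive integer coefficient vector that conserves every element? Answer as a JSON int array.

Y: 5·5 = 25 | 1·5+5·4 = 25
A: 5·2 = 10 | 1·0+5·2 = 10
B: 5·1 = 5 | 1·0+5·1 = 5
L: 5·3 = 15 | 1·0+5·3 = 15
gcd(5,1,5) = 1

Coefficients: [5, 1, 5]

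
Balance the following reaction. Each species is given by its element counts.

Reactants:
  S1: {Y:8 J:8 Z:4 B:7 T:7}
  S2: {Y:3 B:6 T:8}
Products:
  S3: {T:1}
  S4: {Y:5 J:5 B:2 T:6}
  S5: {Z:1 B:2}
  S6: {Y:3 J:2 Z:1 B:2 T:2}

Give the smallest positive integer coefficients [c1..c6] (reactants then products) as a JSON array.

Coefficients: [2, 1, 4, 2, 5, 3]

Y: 2·8+1·3 = 19 | 4·0+2·5+5·0+3·3 = 19
J: 2·8+1·0 = 16 | 4·0+2·5+5·0+3·2 = 16
Z: 2·4+1·0 = 8 | 4·0+2·0+5·1+3·1 = 8
B: 2·7+1·6 = 20 | 4·0+2·2+5·2+3·2 = 20
T: 2·7+1·8 = 22 | 4·1+2·6+5·0+3·2 = 22
gcd(2,1,4,2,5,3) = 1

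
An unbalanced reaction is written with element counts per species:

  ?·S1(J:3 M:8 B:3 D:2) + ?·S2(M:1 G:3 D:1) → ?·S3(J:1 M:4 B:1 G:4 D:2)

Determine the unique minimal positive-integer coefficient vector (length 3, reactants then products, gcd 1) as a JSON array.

Coefficients: [1, 4, 3]

J: 1·3+4·0 = 3 | 3·1 = 3
M: 1·8+4·1 = 12 | 3·4 = 12
B: 1·3+4·0 = 3 | 3·1 = 3
G: 1·0+4·3 = 12 | 3·4 = 12
D: 1·2+4·1 = 6 | 3·2 = 6
gcd(1,4,3) = 1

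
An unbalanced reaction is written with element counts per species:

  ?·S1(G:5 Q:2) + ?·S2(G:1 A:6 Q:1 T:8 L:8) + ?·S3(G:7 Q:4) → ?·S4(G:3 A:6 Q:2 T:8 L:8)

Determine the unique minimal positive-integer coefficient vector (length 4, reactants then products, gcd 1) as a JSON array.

Coefficients: [1, 6, 1, 6]

G: 1·5+6·1+1·7 = 18 | 6·3 = 18
A: 1·0+6·6+1·0 = 36 | 6·6 = 36
Q: 1·2+6·1+1·4 = 12 | 6·2 = 12
T: 1·0+6·8+1·0 = 48 | 6·8 = 48
L: 1·0+6·8+1·0 = 48 | 6·8 = 48
gcd(1,6,1,6) = 1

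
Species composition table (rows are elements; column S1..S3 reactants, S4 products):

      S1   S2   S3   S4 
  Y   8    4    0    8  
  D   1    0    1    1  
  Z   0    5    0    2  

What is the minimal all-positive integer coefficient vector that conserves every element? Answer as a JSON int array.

Y: 4·8+2·4+1·0 = 40 | 5·8 = 40
D: 4·1+2·0+1·1 = 5 | 5·1 = 5
Z: 4·0+2·5+1·0 = 10 | 5·2 = 10
gcd(4,2,1,5) = 1

Coefficients: [4, 2, 1, 5]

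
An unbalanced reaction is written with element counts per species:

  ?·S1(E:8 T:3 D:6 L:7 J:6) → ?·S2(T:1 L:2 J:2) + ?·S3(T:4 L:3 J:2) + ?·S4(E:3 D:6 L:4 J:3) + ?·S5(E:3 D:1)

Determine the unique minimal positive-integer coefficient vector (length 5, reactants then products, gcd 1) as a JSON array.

Coefficients: [3, 5, 1, 2, 6]

E: 3·8 = 24 | 5·0+1·0+2·3+6·3 = 24
T: 3·3 = 9 | 5·1+1·4+2·0+6·0 = 9
D: 3·6 = 18 | 5·0+1·0+2·6+6·1 = 18
L: 3·7 = 21 | 5·2+1·3+2·4+6·0 = 21
J: 3·6 = 18 | 5·2+1·2+2·3+6·0 = 18
gcd(3,5,1,2,6) = 1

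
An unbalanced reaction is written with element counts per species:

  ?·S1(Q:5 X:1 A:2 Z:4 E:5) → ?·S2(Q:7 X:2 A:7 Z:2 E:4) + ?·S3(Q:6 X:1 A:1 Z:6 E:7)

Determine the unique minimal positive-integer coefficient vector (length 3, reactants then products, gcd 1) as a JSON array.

Coefficients: [5, 1, 3]

Q: 5·5 = 25 | 1·7+3·6 = 25
X: 5·1 = 5 | 1·2+3·1 = 5
A: 5·2 = 10 | 1·7+3·1 = 10
Z: 5·4 = 20 | 1·2+3·6 = 20
E: 5·5 = 25 | 1·4+3·7 = 25
gcd(5,1,3) = 1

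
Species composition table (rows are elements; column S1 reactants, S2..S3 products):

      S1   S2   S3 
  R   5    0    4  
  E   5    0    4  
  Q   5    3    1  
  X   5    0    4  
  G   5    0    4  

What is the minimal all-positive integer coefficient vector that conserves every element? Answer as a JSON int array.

R: 4·5 = 20 | 5·0+5·4 = 20
E: 4·5 = 20 | 5·0+5·4 = 20
Q: 4·5 = 20 | 5·3+5·1 = 20
X: 4·5 = 20 | 5·0+5·4 = 20
G: 4·5 = 20 | 5·0+5·4 = 20
gcd(4,5,5) = 1

Coefficients: [4, 5, 5]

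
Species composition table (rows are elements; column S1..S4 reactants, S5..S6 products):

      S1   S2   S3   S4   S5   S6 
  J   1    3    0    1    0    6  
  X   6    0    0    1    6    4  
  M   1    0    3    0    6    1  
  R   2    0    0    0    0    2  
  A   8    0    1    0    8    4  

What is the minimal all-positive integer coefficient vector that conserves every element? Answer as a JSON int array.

J: 3·1+3·3+4·0+6·1 = 18 | 2·0+3·6 = 18
X: 3·6+3·0+4·0+6·1 = 24 | 2·6+3·4 = 24
M: 3·1+3·0+4·3+6·0 = 15 | 2·6+3·1 = 15
R: 3·2+3·0+4·0+6·0 = 6 | 2·0+3·2 = 6
A: 3·8+3·0+4·1+6·0 = 28 | 2·8+3·4 = 28
gcd(3,3,4,6,2,3) = 1

Coefficients: [3, 3, 4, 6, 2, 3]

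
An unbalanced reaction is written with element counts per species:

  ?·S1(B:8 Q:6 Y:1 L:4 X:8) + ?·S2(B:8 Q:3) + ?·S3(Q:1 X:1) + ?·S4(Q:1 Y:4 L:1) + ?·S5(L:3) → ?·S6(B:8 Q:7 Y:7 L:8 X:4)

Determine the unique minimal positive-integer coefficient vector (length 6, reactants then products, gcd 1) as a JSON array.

Coefficients: [1, 2, 4, 5, 5, 3]

B: 1·8+2·8+4·0+5·0+5·0 = 24 | 3·8 = 24
Q: 1·6+2·3+4·1+5·1+5·0 = 21 | 3·7 = 21
Y: 1·1+2·0+4·0+5·4+5·0 = 21 | 3·7 = 21
L: 1·4+2·0+4·0+5·1+5·3 = 24 | 3·8 = 24
X: 1·8+2·0+4·1+5·0+5·0 = 12 | 3·4 = 12
gcd(1,2,4,5,5,3) = 1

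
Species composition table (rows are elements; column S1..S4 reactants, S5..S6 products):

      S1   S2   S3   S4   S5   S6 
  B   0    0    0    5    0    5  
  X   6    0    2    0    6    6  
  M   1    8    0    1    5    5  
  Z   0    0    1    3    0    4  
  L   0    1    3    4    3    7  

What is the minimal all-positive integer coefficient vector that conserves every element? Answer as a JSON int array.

Coefficients: [5, 3, 6, 6, 1, 6]

B: 5·0+3·0+6·0+6·5 = 30 | 1·0+6·5 = 30
X: 5·6+3·0+6·2+6·0 = 42 | 1·6+6·6 = 42
M: 5·1+3·8+6·0+6·1 = 35 | 1·5+6·5 = 35
Z: 5·0+3·0+6·1+6·3 = 24 | 1·0+6·4 = 24
L: 5·0+3·1+6·3+6·4 = 45 | 1·3+6·7 = 45
gcd(5,3,6,6,1,6) = 1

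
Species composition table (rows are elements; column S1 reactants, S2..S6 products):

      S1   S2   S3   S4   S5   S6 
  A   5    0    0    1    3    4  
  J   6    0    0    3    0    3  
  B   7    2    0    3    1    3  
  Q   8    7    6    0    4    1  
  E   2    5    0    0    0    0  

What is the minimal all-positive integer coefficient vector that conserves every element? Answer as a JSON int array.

Coefficients: [5, 2, 3, 6, 1, 4]

A: 5·5 = 25 | 2·0+3·0+6·1+1·3+4·4 = 25
J: 5·6 = 30 | 2·0+3·0+6·3+1·0+4·3 = 30
B: 5·7 = 35 | 2·2+3·0+6·3+1·1+4·3 = 35
Q: 5·8 = 40 | 2·7+3·6+6·0+1·4+4·1 = 40
E: 5·2 = 10 | 2·5+3·0+6·0+1·0+4·0 = 10
gcd(5,2,3,6,1,4) = 1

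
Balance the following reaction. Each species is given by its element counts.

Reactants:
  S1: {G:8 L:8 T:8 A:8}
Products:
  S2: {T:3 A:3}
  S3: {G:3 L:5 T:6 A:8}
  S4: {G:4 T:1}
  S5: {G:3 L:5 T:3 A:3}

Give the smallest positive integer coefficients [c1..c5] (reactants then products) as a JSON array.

G: 5·8 = 40 | 2·0+2·3+4·4+6·3 = 40
L: 5·8 = 40 | 2·0+2·5+4·0+6·5 = 40
T: 5·8 = 40 | 2·3+2·6+4·1+6·3 = 40
A: 5·8 = 40 | 2·3+2·8+4·0+6·3 = 40
gcd(5,2,2,4,6) = 1

Coefficients: [5, 2, 2, 4, 6]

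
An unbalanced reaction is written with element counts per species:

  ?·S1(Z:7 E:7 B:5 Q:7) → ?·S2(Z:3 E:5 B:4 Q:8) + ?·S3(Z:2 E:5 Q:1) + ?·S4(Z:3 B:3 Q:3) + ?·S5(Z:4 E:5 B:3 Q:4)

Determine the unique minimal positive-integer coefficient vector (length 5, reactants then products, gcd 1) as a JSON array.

Coefficients: [5, 1, 5, 6, 1]

Z: 5·7 = 35 | 1·3+5·2+6·3+1·4 = 35
E: 5·7 = 35 | 1·5+5·5+6·0+1·5 = 35
B: 5·5 = 25 | 1·4+5·0+6·3+1·3 = 25
Q: 5·7 = 35 | 1·8+5·1+6·3+1·4 = 35
gcd(5,1,5,6,1) = 1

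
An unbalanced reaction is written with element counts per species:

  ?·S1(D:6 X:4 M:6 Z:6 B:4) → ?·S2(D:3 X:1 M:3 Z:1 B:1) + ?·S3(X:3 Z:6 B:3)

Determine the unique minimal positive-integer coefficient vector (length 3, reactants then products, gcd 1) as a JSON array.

D: 3·6 = 18 | 6·3+2·0 = 18
X: 3·4 = 12 | 6·1+2·3 = 12
M: 3·6 = 18 | 6·3+2·0 = 18
Z: 3·6 = 18 | 6·1+2·6 = 18
B: 3·4 = 12 | 6·1+2·3 = 12
gcd(3,6,2) = 1

Coefficients: [3, 6, 2]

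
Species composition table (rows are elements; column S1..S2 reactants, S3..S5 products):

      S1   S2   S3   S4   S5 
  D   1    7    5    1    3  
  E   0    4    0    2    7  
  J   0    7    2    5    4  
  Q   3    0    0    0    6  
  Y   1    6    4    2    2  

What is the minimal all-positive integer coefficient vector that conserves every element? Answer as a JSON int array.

D: 4·1+5·7 = 39 | 6·5+3·1+2·3 = 39
E: 4·0+5·4 = 20 | 6·0+3·2+2·7 = 20
J: 4·0+5·7 = 35 | 6·2+3·5+2·4 = 35
Q: 4·3+5·0 = 12 | 6·0+3·0+2·6 = 12
Y: 4·1+5·6 = 34 | 6·4+3·2+2·2 = 34
gcd(4,5,6,3,2) = 1

Coefficients: [4, 5, 6, 3, 2]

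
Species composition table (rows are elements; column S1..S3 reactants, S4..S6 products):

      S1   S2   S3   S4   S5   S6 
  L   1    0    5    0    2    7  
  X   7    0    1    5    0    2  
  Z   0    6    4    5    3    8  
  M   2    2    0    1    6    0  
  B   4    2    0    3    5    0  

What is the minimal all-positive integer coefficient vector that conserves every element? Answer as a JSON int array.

L: 3·1+5·0+3·5 = 18 | 4·0+2·2+2·7 = 18
X: 3·7+5·0+3·1 = 24 | 4·5+2·0+2·2 = 24
Z: 3·0+5·6+3·4 = 42 | 4·5+2·3+2·8 = 42
M: 3·2+5·2+3·0 = 16 | 4·1+2·6+2·0 = 16
B: 3·4+5·2+3·0 = 22 | 4·3+2·5+2·0 = 22
gcd(3,5,3,4,2,2) = 1

Coefficients: [3, 5, 3, 4, 2, 2]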